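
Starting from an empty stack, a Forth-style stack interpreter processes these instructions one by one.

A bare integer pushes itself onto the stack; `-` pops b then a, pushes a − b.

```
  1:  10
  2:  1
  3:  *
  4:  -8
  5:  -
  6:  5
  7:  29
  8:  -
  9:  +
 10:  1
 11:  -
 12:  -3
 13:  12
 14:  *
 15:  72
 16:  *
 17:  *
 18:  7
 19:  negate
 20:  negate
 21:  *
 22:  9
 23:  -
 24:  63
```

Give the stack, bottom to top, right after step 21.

10      [10]
1       [10, 1]
*       [10]
-8      [10, -8]
-       [18]
5       [18, 5]
29      [18, 5, 29]
-       [18, -24]
+       [-6]
1       [-6, 1]
-       [-7]
-3      [-7, -3]
12      [-7, -3, 12]
*       [-7, -36]
72      [-7, -36, 72]
*       [-7, -2592]
*       [18144]
7       [18144, 7]
negate  [18144, -7]
negate  [18144, 7]
*       [127008]

[127008]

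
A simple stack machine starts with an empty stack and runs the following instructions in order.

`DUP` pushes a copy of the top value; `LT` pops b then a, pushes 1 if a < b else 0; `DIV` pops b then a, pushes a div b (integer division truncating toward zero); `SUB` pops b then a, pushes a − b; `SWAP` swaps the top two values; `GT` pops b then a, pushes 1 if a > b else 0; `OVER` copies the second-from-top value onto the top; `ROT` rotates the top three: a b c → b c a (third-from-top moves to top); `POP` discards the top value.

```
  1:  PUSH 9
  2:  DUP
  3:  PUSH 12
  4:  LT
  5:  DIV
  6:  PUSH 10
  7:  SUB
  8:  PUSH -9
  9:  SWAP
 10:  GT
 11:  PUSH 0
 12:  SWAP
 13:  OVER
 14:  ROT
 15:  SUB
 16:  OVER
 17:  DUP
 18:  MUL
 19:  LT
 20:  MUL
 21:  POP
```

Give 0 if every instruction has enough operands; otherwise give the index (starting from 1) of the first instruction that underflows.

PUSH 9   [9]
DUP      [9, 9]
PUSH 12  [9, 9, 12]
LT       [9, 1]
DIV      [9]
PUSH 10  [9, 10]
SUB      [-1]
PUSH -9  [-1, -9]
SWAP     [-9, -1]
GT       [0]
PUSH 0   [0, 0]
SWAP     [0, 0]
OVER     [0, 0, 0]
ROT      [0, 0, 0]
SUB      [0, 0]
OVER     [0, 0, 0]
DUP      [0, 0, 0, 0]
MUL      [0, 0, 0]
LT       [0, 0]
MUL      [0]
POP      []

0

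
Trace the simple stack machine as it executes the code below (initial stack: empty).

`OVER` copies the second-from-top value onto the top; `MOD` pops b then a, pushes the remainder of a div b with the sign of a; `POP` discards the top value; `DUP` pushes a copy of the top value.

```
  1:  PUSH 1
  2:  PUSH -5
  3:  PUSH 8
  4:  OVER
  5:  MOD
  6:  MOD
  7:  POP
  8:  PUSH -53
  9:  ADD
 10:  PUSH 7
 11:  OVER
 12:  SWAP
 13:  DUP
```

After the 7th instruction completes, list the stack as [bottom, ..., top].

[1]

PUSH 1  -> [1]
PUSH -5 -> [1, -5]
PUSH 8  -> [1, -5, 8]
OVER    -> [1, -5, 8, -5]
MOD     -> [1, -5, 3]
MOD     -> [1, -2]
POP     -> [1]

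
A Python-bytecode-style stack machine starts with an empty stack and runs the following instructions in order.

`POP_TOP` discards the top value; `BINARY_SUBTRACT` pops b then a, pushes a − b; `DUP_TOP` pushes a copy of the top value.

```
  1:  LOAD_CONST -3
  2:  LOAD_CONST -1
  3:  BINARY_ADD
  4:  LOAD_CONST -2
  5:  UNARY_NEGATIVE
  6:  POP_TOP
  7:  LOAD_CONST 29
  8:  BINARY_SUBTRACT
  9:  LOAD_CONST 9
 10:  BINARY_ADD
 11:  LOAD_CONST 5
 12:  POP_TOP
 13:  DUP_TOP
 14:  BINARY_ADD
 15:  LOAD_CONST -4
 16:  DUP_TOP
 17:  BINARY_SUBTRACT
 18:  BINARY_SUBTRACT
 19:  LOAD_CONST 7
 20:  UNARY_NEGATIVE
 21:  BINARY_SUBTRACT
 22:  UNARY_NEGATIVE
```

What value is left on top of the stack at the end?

LOAD_CONST -3    -3
LOAD_CONST -1    -3 -1
BINARY_ADD       -4
LOAD_CONST -2    -4 -2
UNARY_NEGATIVE   -4 2
POP_TOP          -4
LOAD_CONST 29    -4 29
BINARY_SUBTRACT  -33
LOAD_CONST 9     -33 9
BINARY_ADD       -24
LOAD_CONST 5     -24 5
POP_TOP          -24
DUP_TOP          -24 -24
BINARY_ADD       -48
LOAD_CONST -4    -48 -4
DUP_TOP          -48 -4 -4
BINARY_SUBTRACT  -48 0
BINARY_SUBTRACT  -48
LOAD_CONST 7     -48 7
UNARY_NEGATIVE   -48 -7
BINARY_SUBTRACT  -41
UNARY_NEGATIVE   41

41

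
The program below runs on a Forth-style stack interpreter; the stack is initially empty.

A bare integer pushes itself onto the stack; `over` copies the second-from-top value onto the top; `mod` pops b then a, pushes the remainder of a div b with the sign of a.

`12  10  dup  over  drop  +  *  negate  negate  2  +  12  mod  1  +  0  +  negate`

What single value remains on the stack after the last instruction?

12     → [12]
10     → [12, 10]
dup    → [12, 10, 10]
over   → [12, 10, 10, 10]
drop   → [12, 10, 10]
+      → [12, 20]
*      → [240]
negate → [-240]
negate → [240]
2      → [240, 2]
+      → [242]
12     → [242, 12]
mod    → [2]
1      → [2, 1]
+      → [3]
0      → [3, 0]
+      → [3]
negate → [-3]

-3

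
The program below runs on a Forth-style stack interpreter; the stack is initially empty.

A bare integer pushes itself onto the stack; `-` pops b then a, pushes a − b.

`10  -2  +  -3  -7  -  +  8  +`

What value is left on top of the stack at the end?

20

10 → 10
-2 → 10 -2
+  → 8
-3 → 8 -3
-7 → 8 -3 -7
-  → 8 4
+  → 12
8  → 12 8
+  → 20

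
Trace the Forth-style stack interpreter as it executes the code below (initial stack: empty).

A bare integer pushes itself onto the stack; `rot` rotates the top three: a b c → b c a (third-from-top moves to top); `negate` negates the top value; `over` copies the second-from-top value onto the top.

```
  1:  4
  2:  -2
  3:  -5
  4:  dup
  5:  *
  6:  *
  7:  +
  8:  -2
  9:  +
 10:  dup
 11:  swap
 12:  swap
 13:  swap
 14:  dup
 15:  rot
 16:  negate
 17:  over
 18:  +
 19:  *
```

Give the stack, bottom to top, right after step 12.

4    : [4]
-2   : [4, -2]
-5   : [4, -2, -5]
dup  : [4, -2, -5, -5]
*    : [4, -2, 25]
*    : [4, -50]
+    : [-46]
-2   : [-46, -2]
+    : [-48]
dup  : [-48, -48]
swap : [-48, -48]
swap : [-48, -48]

[-48, -48]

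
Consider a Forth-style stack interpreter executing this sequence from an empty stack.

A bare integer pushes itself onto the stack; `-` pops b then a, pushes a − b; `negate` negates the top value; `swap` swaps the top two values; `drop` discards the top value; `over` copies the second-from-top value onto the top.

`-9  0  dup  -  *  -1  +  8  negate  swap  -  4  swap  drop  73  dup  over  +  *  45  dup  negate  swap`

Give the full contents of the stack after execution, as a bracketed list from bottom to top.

[4, 10658, -45, 45]

-9     → [-9]
0      → [-9, 0]
dup    → [-9, 0, 0]
-      → [-9, 0]
*      → [0]
-1     → [0, -1]
+      → [-1]
8      → [-1, 8]
negate → [-1, -8]
swap   → [-8, -1]
-      → [-7]
4      → [-7, 4]
swap   → [4, -7]
drop   → [4]
73     → [4, 73]
dup    → [4, 73, 73]
over   → [4, 73, 73, 73]
+      → [4, 73, 146]
*      → [4, 10658]
45     → [4, 10658, 45]
dup    → [4, 10658, 45, 45]
negate → [4, 10658, 45, -45]
swap   → [4, 10658, -45, 45]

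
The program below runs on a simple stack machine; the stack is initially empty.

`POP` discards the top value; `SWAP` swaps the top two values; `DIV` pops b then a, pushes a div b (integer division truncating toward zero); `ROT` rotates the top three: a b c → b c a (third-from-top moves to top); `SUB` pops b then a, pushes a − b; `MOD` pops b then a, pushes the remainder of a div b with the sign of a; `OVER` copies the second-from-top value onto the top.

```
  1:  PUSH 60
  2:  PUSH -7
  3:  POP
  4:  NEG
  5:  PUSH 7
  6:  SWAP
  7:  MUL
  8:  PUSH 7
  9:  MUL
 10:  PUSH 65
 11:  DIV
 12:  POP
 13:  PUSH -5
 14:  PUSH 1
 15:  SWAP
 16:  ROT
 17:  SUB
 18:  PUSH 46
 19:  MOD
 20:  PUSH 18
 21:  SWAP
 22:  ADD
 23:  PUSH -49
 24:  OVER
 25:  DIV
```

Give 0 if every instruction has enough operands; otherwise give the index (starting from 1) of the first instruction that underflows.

16

PUSH 60 : [60]
PUSH -7 : [60, -7]
POP     : [60]
NEG     : [-60]
PUSH 7  : [-60, 7]
SWAP    : [7, -60]
MUL     : [-420]
PUSH 7  : [-420, 7]
MUL     : [-2940]
PUSH 65 : [-2940, 65]
DIV     : [-45]
POP     : []
PUSH -5 : [-5]
PUSH 1  : [-5, 1]
SWAP    : [1, -5]
ROT  — needs 3 operands, stack has 2 → underflow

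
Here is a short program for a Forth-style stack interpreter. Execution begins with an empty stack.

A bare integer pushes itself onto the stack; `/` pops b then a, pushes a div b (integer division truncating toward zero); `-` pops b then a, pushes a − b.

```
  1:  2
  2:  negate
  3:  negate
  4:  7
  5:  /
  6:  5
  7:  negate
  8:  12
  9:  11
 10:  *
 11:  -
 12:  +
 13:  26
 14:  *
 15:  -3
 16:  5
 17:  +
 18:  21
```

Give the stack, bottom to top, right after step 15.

[-3562, -3]

2      : 2
negate : -2
negate : 2
7      : 2 7
/      : 0
5      : 0 5
negate : 0 -5
12     : 0 -5 12
11     : 0 -5 12 11
*      : 0 -5 132
-      : 0 -137
+      : -137
26     : -137 26
*      : -3562
-3     : -3562 -3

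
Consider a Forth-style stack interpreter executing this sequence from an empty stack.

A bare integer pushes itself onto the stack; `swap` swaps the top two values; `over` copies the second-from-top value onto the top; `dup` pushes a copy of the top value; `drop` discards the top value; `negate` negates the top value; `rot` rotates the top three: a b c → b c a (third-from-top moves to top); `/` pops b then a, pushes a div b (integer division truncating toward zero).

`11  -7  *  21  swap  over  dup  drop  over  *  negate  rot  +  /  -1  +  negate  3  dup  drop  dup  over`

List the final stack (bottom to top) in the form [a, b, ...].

[1, 3, 3, 3]

11     → [11]
-7     → [11, -7]
*      → [-77]
21     → [-77, 21]
swap   → [21, -77]
over   → [21, -77, 21]
dup    → [21, -77, 21, 21]
drop   → [21, -77, 21]
over   → [21, -77, 21, -77]
*      → [21, -77, -1617]
negate → [21, -77, 1617]
rot    → [-77, 1617, 21]
+      → [-77, 1638]
/      → [0]
-1     → [0, -1]
+      → [-1]
negate → [1]
3      → [1, 3]
dup    → [1, 3, 3]
drop   → [1, 3]
dup    → [1, 3, 3]
over   → [1, 3, 3, 3]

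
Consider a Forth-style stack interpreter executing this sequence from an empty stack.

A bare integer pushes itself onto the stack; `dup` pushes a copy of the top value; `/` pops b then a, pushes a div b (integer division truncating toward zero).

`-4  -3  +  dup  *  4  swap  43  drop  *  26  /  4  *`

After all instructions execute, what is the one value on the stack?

28

-4   -> -4
-3   -> -4 -3
+    -> -7
dup  -> -7 -7
*    -> 49
4    -> 49 4
swap -> 4 49
43   -> 4 49 43
drop -> 4 49
*    -> 196
26   -> 196 26
/    -> 7
4    -> 7 4
*    -> 28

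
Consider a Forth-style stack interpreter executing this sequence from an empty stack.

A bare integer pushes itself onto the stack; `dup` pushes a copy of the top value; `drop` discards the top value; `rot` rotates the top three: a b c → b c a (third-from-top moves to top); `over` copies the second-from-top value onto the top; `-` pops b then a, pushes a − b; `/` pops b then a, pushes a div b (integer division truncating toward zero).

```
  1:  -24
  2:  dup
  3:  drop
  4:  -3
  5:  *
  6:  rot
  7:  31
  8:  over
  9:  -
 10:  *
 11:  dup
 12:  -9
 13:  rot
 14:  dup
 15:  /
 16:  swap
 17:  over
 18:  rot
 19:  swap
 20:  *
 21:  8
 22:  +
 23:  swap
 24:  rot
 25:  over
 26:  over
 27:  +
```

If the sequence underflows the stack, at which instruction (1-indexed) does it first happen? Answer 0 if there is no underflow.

6

-24  -> -24
dup  -> -24 -24
drop -> -24
-3   -> -24 -3
*    -> 72
rot  — needs 3 operands, stack has 1 → underflow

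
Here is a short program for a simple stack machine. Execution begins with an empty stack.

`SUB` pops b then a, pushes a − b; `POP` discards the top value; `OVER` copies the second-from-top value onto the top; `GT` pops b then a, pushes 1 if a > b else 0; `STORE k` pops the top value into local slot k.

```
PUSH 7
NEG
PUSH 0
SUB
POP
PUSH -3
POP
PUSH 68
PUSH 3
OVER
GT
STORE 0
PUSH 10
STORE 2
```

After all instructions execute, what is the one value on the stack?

PUSH 7  : 7
NEG     : -7
PUSH 0  : -7 0
SUB     : -7
POP     : (empty)
PUSH -3 : -3
POP     : (empty)
PUSH 68 : 68
PUSH 3  : 68 3
OVER    : 68 3 68
GT      : 68 0
STORE 0 : 68
PUSH 10 : 68 10
STORE 2 : 68

68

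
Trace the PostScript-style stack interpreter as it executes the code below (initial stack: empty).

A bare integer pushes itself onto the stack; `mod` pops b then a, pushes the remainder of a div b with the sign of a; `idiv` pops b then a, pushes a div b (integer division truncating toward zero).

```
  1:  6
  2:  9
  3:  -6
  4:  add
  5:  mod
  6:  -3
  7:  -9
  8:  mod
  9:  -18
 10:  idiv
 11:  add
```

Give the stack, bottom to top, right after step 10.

[0, 0]

6    : 6
9    : 6 9
-6   : 6 9 -6
add  : 6 3
mod  : 0
-3   : 0 -3
-9   : 0 -3 -9
mod  : 0 -3
-18  : 0 -3 -18
idiv : 0 0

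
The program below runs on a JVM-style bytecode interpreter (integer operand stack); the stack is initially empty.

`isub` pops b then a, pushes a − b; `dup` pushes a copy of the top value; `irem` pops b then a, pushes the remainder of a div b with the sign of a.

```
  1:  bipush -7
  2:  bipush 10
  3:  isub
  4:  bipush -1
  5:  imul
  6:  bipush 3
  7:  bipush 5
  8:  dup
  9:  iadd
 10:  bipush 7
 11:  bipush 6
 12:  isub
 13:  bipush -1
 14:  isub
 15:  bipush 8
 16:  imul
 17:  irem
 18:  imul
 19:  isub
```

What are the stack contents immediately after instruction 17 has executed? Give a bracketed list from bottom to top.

bipush -7 : -7
bipush 10 : -7 10
isub      : -17
bipush -1 : -17 -1
imul      : 17
bipush 3  : 17 3
bipush 5  : 17 3 5
dup       : 17 3 5 5
iadd      : 17 3 10
bipush 7  : 17 3 10 7
bipush 6  : 17 3 10 7 6
isub      : 17 3 10 1
bipush -1 : 17 3 10 1 -1
isub      : 17 3 10 2
bipush 8  : 17 3 10 2 8
imul      : 17 3 10 16
irem      : 17 3 10

[17, 3, 10]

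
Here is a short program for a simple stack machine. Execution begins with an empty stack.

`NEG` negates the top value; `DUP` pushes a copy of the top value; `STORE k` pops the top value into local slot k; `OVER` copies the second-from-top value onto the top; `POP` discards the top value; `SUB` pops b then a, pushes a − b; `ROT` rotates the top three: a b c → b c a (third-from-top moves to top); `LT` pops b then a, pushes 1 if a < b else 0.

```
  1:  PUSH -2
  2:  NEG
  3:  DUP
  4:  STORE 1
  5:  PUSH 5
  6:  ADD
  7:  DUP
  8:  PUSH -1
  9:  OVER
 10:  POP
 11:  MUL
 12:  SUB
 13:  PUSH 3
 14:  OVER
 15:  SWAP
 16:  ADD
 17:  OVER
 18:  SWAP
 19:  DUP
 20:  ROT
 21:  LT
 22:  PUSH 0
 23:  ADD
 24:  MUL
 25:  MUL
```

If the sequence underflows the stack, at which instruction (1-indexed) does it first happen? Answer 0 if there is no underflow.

PUSH -2 → [-2]
NEG     → [2]
DUP     → [2, 2]
STORE 1 → [2]
PUSH 5  → [2, 5]
ADD     → [7]
DUP     → [7, 7]
PUSH -1 → [7, 7, -1]
OVER    → [7, 7, -1, 7]
POP     → [7, 7, -1]
MUL     → [7, -7]
SUB     → [14]
PUSH 3  → [14, 3]
OVER    → [14, 3, 14]
SWAP    → [14, 14, 3]
ADD     → [14, 17]
OVER    → [14, 17, 14]
SWAP    → [14, 14, 17]
DUP     → [14, 14, 17, 17]
ROT     → [14, 17, 17, 14]
LT      → [14, 17, 0]
PUSH 0  → [14, 17, 0, 0]
ADD     → [14, 17, 0]
MUL     → [14, 0]
MUL     → [0]

0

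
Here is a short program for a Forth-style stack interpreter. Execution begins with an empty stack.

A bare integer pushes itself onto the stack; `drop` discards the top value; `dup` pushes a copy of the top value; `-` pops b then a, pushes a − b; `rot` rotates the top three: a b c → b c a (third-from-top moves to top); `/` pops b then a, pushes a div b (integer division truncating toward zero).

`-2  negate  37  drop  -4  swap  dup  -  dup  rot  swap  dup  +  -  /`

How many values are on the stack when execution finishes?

1

-2      [-2]
negate  [2]
37      [2, 37]
drop    [2]
-4      [2, -4]
swap    [-4, 2]
dup     [-4, 2, 2]
-       [-4, 0]
dup     [-4, 0, 0]
rot     [0, 0, -4]
swap    [0, -4, 0]
dup     [0, -4, 0, 0]
+       [0, -4, 0]
-       [0, -4]
/       [0]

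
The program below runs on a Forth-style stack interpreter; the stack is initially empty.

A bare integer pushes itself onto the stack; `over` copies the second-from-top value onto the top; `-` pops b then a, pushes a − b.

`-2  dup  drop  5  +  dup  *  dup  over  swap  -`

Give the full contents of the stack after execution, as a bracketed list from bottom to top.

[9, 0]

-2   : -2
dup  : -2 -2
drop : -2
5    : -2 5
+    : 3
dup  : 3 3
*    : 9
dup  : 9 9
over : 9 9 9
swap : 9 9 9
-    : 9 0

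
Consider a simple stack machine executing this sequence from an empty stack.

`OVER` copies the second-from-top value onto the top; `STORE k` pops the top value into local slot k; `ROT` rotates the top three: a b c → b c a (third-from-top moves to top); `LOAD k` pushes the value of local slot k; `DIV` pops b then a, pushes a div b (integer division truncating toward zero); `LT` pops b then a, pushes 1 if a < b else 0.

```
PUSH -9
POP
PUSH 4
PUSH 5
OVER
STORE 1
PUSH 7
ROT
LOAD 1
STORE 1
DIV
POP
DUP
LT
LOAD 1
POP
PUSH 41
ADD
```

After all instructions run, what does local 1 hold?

4

PUSH -9 : -9
POP     : (empty)
PUSH 4  : 4
PUSH 5  : 4 5
OVER    : 4 5 4
STORE 1 : 4 5
PUSH 7  : 4 5 7
ROT     : 5 7 4
LOAD 1  : 5 7 4 4
STORE 1 : 5 7 4
DIV     : 5 1
POP     : 5
DUP     : 5 5
LT      : 0
LOAD 1  : 0 4
POP     : 0
PUSH 41 : 0 41
ADD     : 41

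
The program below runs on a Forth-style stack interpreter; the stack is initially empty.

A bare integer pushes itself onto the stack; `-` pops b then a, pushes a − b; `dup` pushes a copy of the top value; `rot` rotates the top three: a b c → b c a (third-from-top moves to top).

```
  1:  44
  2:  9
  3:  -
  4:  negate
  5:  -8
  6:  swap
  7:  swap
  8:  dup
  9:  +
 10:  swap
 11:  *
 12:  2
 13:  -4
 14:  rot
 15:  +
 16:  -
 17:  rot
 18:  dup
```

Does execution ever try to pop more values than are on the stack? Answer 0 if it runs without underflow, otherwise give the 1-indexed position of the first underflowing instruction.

17

44     : [44]
9      : [44, 9]
-      : [35]
negate : [-35]
-8     : [-35, -8]
swap   : [-8, -35]
swap   : [-35, -8]
dup    : [-35, -8, -8]
+      : [-35, -16]
swap   : [-16, -35]
*      : [560]
2      : [560, 2]
-4     : [560, 2, -4]
rot    : [2, -4, 560]
+      : [2, 556]
-      : [-554]
rot  — needs 3 operands, stack has 1 → underflow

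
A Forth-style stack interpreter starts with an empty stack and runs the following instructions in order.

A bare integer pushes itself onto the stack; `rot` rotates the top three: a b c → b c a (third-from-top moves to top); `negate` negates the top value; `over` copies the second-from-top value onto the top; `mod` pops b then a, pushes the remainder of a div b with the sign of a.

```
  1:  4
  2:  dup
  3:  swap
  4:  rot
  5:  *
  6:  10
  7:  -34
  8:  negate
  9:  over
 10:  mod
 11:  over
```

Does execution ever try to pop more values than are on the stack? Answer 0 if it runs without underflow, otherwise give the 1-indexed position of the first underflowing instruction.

4    -> [4]
dup  -> [4, 4]
swap -> [4, 4]
rot  — needs 3 operands, stack has 2 → underflow

4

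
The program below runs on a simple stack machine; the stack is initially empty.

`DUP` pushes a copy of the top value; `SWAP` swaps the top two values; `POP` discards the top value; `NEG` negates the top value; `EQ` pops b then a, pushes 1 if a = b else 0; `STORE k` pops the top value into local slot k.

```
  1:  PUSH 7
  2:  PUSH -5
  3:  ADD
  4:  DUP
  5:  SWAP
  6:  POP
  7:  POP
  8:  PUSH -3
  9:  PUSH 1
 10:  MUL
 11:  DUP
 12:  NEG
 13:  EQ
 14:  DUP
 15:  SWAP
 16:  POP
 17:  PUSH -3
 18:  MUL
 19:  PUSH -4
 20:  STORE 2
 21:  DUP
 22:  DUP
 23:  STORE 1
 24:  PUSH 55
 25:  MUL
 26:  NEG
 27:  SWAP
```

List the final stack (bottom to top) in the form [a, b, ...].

[0, 0]

PUSH 7  → [7]
PUSH -5 → [7, -5]
ADD     → [2]
DUP     → [2, 2]
SWAP    → [2, 2]
POP     → [2]
POP     → []
PUSH -3 → [-3]
PUSH 1  → [-3, 1]
MUL     → [-3]
DUP     → [-3, -3]
NEG     → [-3, 3]
EQ      → [0]
DUP     → [0, 0]
SWAP    → [0, 0]
POP     → [0]
PUSH -3 → [0, -3]
MUL     → [0]
PUSH -4 → [0, -4]
STORE 2 → [0]
DUP     → [0, 0]
DUP     → [0, 0, 0]
STORE 1 → [0, 0]
PUSH 55 → [0, 0, 55]
MUL     → [0, 0]
NEG     → [0, 0]
SWAP    → [0, 0]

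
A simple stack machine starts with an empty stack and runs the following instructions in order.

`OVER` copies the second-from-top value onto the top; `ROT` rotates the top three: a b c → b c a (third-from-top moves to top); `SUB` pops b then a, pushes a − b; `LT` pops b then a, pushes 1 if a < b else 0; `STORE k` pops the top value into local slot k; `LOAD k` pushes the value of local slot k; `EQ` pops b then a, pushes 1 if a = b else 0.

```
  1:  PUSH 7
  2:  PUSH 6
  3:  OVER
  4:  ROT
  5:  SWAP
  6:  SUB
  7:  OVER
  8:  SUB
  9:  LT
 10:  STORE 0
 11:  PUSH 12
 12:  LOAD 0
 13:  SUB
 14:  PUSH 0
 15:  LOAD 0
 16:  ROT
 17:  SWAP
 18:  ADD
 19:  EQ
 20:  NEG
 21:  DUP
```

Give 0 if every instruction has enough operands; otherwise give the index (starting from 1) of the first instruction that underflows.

0

PUSH 7  -> 7
PUSH 6  -> 7 6
OVER    -> 7 6 7
ROT     -> 6 7 7
SWAP    -> 6 7 7
SUB     -> 6 0
OVER    -> 6 0 6
SUB     -> 6 -6
LT      -> 0
STORE 0 -> (empty)
PUSH 12 -> 12
LOAD 0  -> 12 0
SUB     -> 12
PUSH 0  -> 12 0
LOAD 0  -> 12 0 0
ROT     -> 0 0 12
SWAP    -> 0 12 0
ADD     -> 0 12
EQ      -> 0
NEG     -> 0
DUP     -> 0 0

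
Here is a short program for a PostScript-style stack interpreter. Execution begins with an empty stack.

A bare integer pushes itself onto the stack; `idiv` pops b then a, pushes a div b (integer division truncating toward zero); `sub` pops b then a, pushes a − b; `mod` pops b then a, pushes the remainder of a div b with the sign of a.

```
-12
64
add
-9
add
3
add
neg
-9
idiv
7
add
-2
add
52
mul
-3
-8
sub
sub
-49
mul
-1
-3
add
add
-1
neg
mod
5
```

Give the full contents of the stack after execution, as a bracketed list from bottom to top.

[0, 5]

-12  -> -12
64   -> -12 64
add  -> 52
-9   -> 52 -9
add  -> 43
3    -> 43 3
add  -> 46
neg  -> -46
-9   -> -46 -9
idiv -> 5
7    -> 5 7
add  -> 12
-2   -> 12 -2
add  -> 10
52   -> 10 52
mul  -> 520
-3   -> 520 -3
-8   -> 520 -3 -8
sub  -> 520 5
sub  -> 515
-49  -> 515 -49
mul  -> -25235
-1   -> -25235 -1
-3   -> -25235 -1 -3
add  -> -25235 -4
add  -> -25239
-1   -> -25239 -1
neg  -> -25239 1
mod  -> 0
5    -> 0 5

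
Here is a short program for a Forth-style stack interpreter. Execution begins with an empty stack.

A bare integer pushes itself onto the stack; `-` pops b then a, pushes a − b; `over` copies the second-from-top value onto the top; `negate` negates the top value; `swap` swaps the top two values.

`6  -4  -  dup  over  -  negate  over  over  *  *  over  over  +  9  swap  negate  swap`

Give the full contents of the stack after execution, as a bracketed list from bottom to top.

6      : 6
-4     : 6 -4
-      : 10
dup    : 10 10
over   : 10 10 10
-      : 10 0
negate : 10 0
over   : 10 0 10
over   : 10 0 10 0
*      : 10 0 0
*      : 10 0
over   : 10 0 10
over   : 10 0 10 0
+      : 10 0 10
9      : 10 0 10 9
swap   : 10 0 9 10
negate : 10 0 9 -10
swap   : 10 0 -10 9

[10, 0, -10, 9]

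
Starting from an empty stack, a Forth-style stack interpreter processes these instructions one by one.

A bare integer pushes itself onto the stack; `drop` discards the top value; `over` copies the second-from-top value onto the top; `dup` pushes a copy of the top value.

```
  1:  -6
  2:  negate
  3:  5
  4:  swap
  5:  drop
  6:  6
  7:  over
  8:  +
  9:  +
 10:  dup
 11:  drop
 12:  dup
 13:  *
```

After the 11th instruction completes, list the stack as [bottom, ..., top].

[16]

-6     → -6
negate → 6
5      → 6 5
swap   → 5 6
drop   → 5
6      → 5 6
over   → 5 6 5
+      → 5 11
+      → 16
dup    → 16 16
drop   → 16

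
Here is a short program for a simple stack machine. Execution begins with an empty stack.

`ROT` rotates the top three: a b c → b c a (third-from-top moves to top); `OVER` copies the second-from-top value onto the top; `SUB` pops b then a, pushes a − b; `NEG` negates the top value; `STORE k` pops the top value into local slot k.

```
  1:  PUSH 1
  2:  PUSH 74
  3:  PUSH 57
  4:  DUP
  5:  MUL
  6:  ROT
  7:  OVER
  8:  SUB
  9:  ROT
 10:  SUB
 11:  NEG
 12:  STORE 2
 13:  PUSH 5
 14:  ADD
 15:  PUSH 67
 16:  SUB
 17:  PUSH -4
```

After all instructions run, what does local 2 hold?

PUSH 1   1
PUSH 74  1 74
PUSH 57  1 74 57
DUP      1 74 57 57
MUL      1 74 3249
ROT      74 3249 1
OVER     74 3249 1 3249
SUB      74 3249 -3248
ROT      3249 -3248 74
SUB      3249 -3322
NEG      3249 3322
STORE 2  3249
PUSH 5   3249 5
ADD      3254
PUSH 67  3254 67
SUB      3187
PUSH -4  3187 -4

3322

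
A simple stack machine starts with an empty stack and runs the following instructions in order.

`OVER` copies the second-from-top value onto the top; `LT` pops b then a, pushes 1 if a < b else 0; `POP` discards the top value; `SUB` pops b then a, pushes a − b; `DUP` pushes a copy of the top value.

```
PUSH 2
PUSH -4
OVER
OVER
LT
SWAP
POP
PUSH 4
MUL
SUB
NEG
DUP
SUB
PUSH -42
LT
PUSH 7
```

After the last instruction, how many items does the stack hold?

PUSH 2   -> [2]
PUSH -4  -> [2, -4]
OVER     -> [2, -4, 2]
OVER     -> [2, -4, 2, -4]
LT       -> [2, -4, 0]
SWAP     -> [2, 0, -4]
POP      -> [2, 0]
PUSH 4   -> [2, 0, 4]
MUL      -> [2, 0]
SUB      -> [2]
NEG      -> [-2]
DUP      -> [-2, -2]
SUB      -> [0]
PUSH -42 -> [0, -42]
LT       -> [0]
PUSH 7   -> [0, 7]

2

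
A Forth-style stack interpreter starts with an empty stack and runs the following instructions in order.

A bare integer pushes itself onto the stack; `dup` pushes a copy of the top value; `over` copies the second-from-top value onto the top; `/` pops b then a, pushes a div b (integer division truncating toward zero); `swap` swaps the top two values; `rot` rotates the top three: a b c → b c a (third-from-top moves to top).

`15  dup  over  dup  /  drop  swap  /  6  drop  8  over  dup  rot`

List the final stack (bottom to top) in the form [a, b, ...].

[1, 1, 1, 8]

15   : 15
dup  : 15 15
over : 15 15 15
dup  : 15 15 15 15
/    : 15 15 1
drop : 15 15
swap : 15 15
/    : 1
6    : 1 6
drop : 1
8    : 1 8
over : 1 8 1
dup  : 1 8 1 1
rot  : 1 1 1 8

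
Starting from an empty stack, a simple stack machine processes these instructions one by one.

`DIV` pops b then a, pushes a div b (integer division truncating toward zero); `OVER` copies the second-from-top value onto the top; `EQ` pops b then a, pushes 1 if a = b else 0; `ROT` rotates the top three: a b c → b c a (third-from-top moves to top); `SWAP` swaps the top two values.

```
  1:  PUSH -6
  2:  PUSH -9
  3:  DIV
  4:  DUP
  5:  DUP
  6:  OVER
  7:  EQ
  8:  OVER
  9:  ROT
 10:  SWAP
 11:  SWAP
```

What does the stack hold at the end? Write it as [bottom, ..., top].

[0, 1, 0, 0]

PUSH -6  -6
PUSH -9  -6 -9
DIV      0
DUP      0 0
DUP      0 0 0
OVER     0 0 0 0
EQ       0 0 1
OVER     0 0 1 0
ROT      0 1 0 0
SWAP     0 1 0 0
SWAP     0 1 0 0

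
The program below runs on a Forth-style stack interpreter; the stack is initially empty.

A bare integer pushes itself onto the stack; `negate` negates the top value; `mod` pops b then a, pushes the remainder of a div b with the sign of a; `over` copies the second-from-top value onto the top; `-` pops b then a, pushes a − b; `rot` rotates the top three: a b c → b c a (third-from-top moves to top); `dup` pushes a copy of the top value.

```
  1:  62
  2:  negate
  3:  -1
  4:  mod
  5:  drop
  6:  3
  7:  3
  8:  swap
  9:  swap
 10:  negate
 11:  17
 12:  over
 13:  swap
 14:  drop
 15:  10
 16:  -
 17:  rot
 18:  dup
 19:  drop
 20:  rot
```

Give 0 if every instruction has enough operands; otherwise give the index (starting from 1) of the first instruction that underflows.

62     → 62
negate → -62
-1     → -62 -1
mod    → 0
drop   → (empty)
3      → 3
3      → 3 3
swap   → 3 3
swap   → 3 3
negate → 3 -3
17     → 3 -3 17
over   → 3 -3 17 -3
swap   → 3 -3 -3 17
drop   → 3 -3 -3
10     → 3 -3 -3 10
-      → 3 -3 -13
rot    → -3 -13 3
dup    → -3 -13 3 3
drop   → -3 -13 3
rot    → -13 3 -3

0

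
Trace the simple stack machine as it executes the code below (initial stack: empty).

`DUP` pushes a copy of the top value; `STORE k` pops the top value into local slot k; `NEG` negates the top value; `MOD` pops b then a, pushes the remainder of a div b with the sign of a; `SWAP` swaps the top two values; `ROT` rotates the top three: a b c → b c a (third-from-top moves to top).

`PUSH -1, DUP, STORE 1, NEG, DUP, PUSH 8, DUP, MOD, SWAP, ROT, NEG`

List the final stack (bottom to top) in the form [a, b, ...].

PUSH -1 : -1
DUP     : -1 -1
STORE 1 : -1
NEG     : 1
DUP     : 1 1
PUSH 8  : 1 1 8
DUP     : 1 1 8 8
MOD     : 1 1 0
SWAP    : 1 0 1
ROT     : 0 1 1
NEG     : 0 1 -1

[0, 1, -1]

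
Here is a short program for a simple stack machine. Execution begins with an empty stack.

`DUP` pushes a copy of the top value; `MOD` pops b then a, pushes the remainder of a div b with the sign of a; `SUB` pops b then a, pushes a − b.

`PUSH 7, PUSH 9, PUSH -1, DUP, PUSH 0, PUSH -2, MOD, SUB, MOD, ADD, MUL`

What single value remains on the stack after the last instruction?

PUSH 7  → 7
PUSH 9  → 7 9
PUSH -1 → 7 9 -1
DUP     → 7 9 -1 -1
PUSH 0  → 7 9 -1 -1 0
PUSH -2 → 7 9 -1 -1 0 -2
MOD     → 7 9 -1 -1 0
SUB     → 7 9 -1 -1
MOD     → 7 9 0
ADD     → 7 9
MUL     → 63

63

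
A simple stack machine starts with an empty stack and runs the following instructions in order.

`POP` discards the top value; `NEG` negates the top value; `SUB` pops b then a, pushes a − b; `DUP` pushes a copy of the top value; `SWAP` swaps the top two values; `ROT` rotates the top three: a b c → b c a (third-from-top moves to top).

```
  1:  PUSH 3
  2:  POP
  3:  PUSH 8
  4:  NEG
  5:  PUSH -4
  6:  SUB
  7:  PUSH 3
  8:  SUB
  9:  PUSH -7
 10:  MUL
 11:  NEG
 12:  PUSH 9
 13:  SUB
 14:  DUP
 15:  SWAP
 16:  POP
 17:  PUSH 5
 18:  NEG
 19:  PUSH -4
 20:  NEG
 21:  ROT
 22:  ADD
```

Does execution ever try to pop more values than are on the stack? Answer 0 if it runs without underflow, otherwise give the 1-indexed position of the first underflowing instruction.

PUSH 3  : [3]
POP     : []
PUSH 8  : [8]
NEG     : [-8]
PUSH -4 : [-8, -4]
SUB     : [-4]
PUSH 3  : [-4, 3]
SUB     : [-7]
PUSH -7 : [-7, -7]
MUL     : [49]
NEG     : [-49]
PUSH 9  : [-49, 9]
SUB     : [-58]
DUP     : [-58, -58]
SWAP    : [-58, -58]
POP     : [-58]
PUSH 5  : [-58, 5]
NEG     : [-58, -5]
PUSH -4 : [-58, -5, -4]
NEG     : [-58, -5, 4]
ROT     : [-5, 4, -58]
ADD     : [-5, -54]

0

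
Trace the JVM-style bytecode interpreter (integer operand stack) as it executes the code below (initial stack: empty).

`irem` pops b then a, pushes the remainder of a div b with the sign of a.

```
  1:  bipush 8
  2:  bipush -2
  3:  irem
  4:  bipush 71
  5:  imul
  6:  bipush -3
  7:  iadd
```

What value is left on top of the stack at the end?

bipush 8  → 8
bipush -2 → 8 -2
irem      → 0
bipush 71 → 0 71
imul      → 0
bipush -3 → 0 -3
iadd      → -3

-3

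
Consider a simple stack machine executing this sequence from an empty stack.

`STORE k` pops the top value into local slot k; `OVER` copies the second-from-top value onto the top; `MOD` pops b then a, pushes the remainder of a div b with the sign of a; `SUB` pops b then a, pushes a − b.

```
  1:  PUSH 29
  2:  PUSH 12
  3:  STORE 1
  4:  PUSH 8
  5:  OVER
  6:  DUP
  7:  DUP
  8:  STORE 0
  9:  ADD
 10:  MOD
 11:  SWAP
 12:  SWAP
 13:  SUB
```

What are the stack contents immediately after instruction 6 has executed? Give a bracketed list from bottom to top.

[29, 8, 29, 29]

PUSH 29 -> 29
PUSH 12 -> 29 12
STORE 1 -> 29
PUSH 8  -> 29 8
OVER    -> 29 8 29
DUP     -> 29 8 29 29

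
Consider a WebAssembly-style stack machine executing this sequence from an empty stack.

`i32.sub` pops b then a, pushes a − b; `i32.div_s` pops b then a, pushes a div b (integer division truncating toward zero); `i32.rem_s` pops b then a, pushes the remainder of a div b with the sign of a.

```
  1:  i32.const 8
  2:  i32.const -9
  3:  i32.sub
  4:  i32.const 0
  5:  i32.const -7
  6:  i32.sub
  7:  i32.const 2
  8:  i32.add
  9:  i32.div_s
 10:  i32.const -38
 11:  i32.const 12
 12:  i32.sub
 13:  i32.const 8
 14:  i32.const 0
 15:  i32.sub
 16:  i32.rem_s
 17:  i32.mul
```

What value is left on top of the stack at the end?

-2

i32.const 8   -> [8]
i32.const -9  -> [8, -9]
i32.sub       -> [17]
i32.const 0   -> [17, 0]
i32.const -7  -> [17, 0, -7]
i32.sub       -> [17, 7]
i32.const 2   -> [17, 7, 2]
i32.add       -> [17, 9]
i32.div_s     -> [1]
i32.const -38 -> [1, -38]
i32.const 12  -> [1, -38, 12]
i32.sub       -> [1, -50]
i32.const 8   -> [1, -50, 8]
i32.const 0   -> [1, -50, 8, 0]
i32.sub       -> [1, -50, 8]
i32.rem_s     -> [1, -2]
i32.mul       -> [-2]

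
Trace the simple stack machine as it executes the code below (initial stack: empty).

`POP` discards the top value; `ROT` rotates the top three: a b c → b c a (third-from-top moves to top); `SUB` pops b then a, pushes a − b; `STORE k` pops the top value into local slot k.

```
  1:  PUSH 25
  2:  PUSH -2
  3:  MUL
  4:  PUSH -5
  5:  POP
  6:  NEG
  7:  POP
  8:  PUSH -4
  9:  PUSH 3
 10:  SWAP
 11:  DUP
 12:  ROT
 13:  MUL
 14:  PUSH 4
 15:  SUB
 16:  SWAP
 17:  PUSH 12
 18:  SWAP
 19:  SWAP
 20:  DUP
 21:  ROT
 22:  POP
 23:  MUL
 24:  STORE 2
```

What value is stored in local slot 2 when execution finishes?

144

PUSH 25 -> [25]
PUSH -2 -> [25, -2]
MUL     -> [-50]
PUSH -5 -> [-50, -5]
POP     -> [-50]
NEG     -> [50]
POP     -> []
PUSH -4 -> [-4]
PUSH 3  -> [-4, 3]
SWAP    -> [3, -4]
DUP     -> [3, -4, -4]
ROT     -> [-4, -4, 3]
MUL     -> [-4, -12]
PUSH 4  -> [-4, -12, 4]
SUB     -> [-4, -16]
SWAP    -> [-16, -4]
PUSH 12 -> [-16, -4, 12]
SWAP    -> [-16, 12, -4]
SWAP    -> [-16, -4, 12]
DUP     -> [-16, -4, 12, 12]
ROT     -> [-16, 12, 12, -4]
POP     -> [-16, 12, 12]
MUL     -> [-16, 144]
STORE 2 -> [-16]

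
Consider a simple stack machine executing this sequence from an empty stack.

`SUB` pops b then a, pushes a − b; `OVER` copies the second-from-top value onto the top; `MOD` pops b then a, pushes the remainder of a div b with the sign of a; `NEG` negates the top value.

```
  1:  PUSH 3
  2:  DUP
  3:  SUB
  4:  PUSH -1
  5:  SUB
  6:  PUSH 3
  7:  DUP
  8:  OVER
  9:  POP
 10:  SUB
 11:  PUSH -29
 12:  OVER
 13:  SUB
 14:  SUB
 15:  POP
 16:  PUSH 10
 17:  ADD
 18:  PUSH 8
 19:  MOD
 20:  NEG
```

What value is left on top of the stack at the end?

-3

PUSH 3    3
DUP       3 3
SUB       0
PUSH -1   0 -1
SUB       1
PUSH 3    1 3
DUP       1 3 3
OVER      1 3 3 3
POP       1 3 3
SUB       1 0
PUSH -29  1 0 -29
OVER      1 0 -29 0
SUB       1 0 -29
SUB       1 29
POP       1
PUSH 10   1 10
ADD       11
PUSH 8    11 8
MOD       3
NEG       -3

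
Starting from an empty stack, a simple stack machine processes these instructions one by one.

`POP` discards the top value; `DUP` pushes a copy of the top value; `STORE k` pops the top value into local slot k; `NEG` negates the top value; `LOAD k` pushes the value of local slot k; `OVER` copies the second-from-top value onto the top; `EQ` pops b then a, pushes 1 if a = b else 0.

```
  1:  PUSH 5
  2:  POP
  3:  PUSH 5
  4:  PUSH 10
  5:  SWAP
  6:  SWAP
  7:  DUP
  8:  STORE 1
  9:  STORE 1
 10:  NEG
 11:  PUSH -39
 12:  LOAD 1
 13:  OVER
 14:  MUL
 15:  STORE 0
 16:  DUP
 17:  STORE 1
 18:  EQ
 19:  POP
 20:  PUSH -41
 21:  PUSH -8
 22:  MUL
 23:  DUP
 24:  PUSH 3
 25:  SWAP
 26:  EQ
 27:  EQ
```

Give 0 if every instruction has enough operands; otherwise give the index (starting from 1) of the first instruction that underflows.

PUSH 5   -> 5
POP      -> (empty)
PUSH 5   -> 5
PUSH 10  -> 5 10
SWAP     -> 10 5
SWAP     -> 5 10
DUP      -> 5 10 10
STORE 1  -> 5 10
STORE 1  -> 5
NEG      -> -5
PUSH -39 -> -5 -39
LOAD 1   -> -5 -39 10
OVER     -> -5 -39 10 -39
MUL      -> -5 -39 -390
STORE 0  -> -5 -39
DUP      -> -5 -39 -39
STORE 1  -> -5 -39
EQ       -> 0
POP      -> (empty)
PUSH -41 -> -41
PUSH -8  -> -41 -8
MUL      -> 328
DUP      -> 328 328
PUSH 3   -> 328 328 3
SWAP     -> 328 3 328
EQ       -> 328 0
EQ       -> 0

0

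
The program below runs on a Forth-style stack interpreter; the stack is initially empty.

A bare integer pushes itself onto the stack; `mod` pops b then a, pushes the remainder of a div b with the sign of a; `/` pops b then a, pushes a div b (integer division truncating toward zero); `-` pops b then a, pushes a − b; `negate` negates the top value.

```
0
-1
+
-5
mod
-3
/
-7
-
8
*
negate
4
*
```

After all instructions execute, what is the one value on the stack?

-224

0       0
-1      0 -1
+       -1
-5      -1 -5
mod     -1
-3      -1 -3
/       0
-7      0 -7
-       7
8       7 8
*       56
negate  -56
4       -56 4
*       -224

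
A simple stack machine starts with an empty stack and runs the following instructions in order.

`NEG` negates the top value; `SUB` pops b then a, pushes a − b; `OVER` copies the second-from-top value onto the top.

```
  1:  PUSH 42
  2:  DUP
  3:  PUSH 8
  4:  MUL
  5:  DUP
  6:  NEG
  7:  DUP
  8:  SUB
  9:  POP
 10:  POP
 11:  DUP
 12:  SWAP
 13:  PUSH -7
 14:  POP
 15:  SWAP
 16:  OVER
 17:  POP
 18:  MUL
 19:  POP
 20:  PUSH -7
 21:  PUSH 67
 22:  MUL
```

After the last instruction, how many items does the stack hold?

1

PUSH 42 : [42]
DUP     : [42, 42]
PUSH 8  : [42, 42, 8]
MUL     : [42, 336]
DUP     : [42, 336, 336]
NEG     : [42, 336, -336]
DUP     : [42, 336, -336, -336]
SUB     : [42, 336, 0]
POP     : [42, 336]
POP     : [42]
DUP     : [42, 42]
SWAP    : [42, 42]
PUSH -7 : [42, 42, -7]
POP     : [42, 42]
SWAP    : [42, 42]
OVER    : [42, 42, 42]
POP     : [42, 42]
MUL     : [1764]
POP     : []
PUSH -7 : [-7]
PUSH 67 : [-7, 67]
MUL     : [-469]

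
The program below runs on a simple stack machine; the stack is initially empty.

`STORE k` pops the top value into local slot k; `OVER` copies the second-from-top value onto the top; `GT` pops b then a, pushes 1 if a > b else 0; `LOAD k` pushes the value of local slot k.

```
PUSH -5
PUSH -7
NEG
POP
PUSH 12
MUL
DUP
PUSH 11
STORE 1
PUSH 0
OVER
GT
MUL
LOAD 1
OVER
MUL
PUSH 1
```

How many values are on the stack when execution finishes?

4

PUSH -5 → -5
PUSH -7 → -5 -7
NEG     → -5 7
POP     → -5
PUSH 12 → -5 12
MUL     → -60
DUP     → -60 -60
PUSH 11 → -60 -60 11
STORE 1 → -60 -60
PUSH 0  → -60 -60 0
OVER    → -60 -60 0 -60
GT      → -60 -60 1
MUL     → -60 -60
LOAD 1  → -60 -60 11
OVER    → -60 -60 11 -60
MUL     → -60 -60 -660
PUSH 1  → -60 -60 -660 1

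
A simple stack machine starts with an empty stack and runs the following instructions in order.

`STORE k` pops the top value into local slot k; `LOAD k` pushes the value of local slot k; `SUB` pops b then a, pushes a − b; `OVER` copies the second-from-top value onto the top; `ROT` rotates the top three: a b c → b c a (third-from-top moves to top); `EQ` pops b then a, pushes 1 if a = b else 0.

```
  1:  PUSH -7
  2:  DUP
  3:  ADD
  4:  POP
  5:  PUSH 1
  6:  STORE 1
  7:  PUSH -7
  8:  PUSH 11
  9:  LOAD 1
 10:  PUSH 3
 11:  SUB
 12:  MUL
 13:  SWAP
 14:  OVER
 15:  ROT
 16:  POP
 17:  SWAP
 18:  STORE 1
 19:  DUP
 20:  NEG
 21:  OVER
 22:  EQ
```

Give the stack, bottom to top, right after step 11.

[-7, 11, -2]

PUSH -7 -> [-7]
DUP     -> [-7, -7]
ADD     -> [-14]
POP     -> []
PUSH 1  -> [1]
STORE 1 -> []
PUSH -7 -> [-7]
PUSH 11 -> [-7, 11]
LOAD 1  -> [-7, 11, 1]
PUSH 3  -> [-7, 11, 1, 3]
SUB     -> [-7, 11, -2]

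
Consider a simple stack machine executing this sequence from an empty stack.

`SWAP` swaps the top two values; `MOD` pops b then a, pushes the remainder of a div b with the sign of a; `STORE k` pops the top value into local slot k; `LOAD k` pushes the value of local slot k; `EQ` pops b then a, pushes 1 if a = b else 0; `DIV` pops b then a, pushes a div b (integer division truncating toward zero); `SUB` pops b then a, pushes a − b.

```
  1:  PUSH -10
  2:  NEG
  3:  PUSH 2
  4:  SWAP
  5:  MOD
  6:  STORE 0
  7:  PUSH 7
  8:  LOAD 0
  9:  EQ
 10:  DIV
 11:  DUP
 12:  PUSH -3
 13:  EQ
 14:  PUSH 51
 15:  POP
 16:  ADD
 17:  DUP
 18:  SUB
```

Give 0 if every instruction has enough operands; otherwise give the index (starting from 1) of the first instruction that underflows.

10

PUSH -10 -> -10
NEG      -> 10
PUSH 2   -> 10 2
SWAP     -> 2 10
MOD      -> 2
STORE 0  -> (empty)
PUSH 7   -> 7
LOAD 0   -> 7 2
EQ       -> 0
DIV  — needs 2 operands, stack has 1 → underflow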